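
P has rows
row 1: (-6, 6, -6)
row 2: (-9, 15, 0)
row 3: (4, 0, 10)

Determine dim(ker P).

Row reduce to echelon form.
R2 ← R2 − (3/2)·R1: [0, 6, 9]
R3 ← R3 + (2/3)·R1: [0, 4, 6]
R3 ← R3 − (2/3)·R2: [0, 0, 0]
2 nonzero rows, so rank(P) = 2.
P has 3 columns; by rank–nullity, nullity = 3 − 2 = 1.

1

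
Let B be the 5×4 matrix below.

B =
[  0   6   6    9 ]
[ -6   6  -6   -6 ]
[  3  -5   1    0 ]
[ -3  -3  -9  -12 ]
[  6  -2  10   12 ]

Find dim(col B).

2

Row reduce to echelon form.
Swap R1 ↔ R2
R3 ← R3 + (1/2)·R1: [0, -2, -2, -3]
R4 ← R4 − (1/2)·R1: [0, -6, -6, -9]
R5 ← R5 + R1: [0, 4, 4, 6]
R3 ← R3 + (1/3)·R2: [0, 0, 0, 0]
R4 ← R4 + R2: [0, 0, 0, 0]
R5 ← R5 − (2/3)·R2: [0, 0, 0, 0]
Echelon form has 2 nonzero rows, so rank(B) = 2.
The column space has dimension equal to the rank: 2.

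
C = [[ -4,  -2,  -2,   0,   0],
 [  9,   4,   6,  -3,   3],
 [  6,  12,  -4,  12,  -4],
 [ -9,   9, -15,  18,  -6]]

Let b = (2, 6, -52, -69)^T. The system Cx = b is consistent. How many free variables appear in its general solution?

Row reduce the augmented matrix [C | b].
R2 ← R2 + (9/4)·R1: [0, -1/2, 3/2, -3, 3, 21/2]
R3 ← R3 + (3/2)·R1: [0, 9, -7, 12, -4, -49]
R4 ← R4 − (9/4)·R1: [0, 27/2, -21/2, 18, -6, -147/2]
R3 ← R3 + (18)·R2: [0, 0, 20, -42, 50, 140]
R4 ← R4 + (27)·R2: [0, 0, 30, -63, 75, 210]
R4 ← R4 − (3/2)·R3: [0, 0, 0, 0, 0, 0]
The echelon form has 3 nonzero rows, and every pivot lies in the first 5 columns, so rank(C) = rank([C|b]) = 3.
The system is consistent.
Free variables = (unknowns) − (rank) = 5 − 3 = 2.

2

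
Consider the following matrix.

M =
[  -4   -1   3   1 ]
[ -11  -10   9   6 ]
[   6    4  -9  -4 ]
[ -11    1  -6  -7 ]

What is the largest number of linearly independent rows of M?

4

Row reduce to echelon form.
R2 ← R2 − (11/4)·R1: [0, -29/4, 3/4, 13/4]
R3 ← R3 + (3/2)·R1: [0, 5/2, -9/2, -5/2]
R4 ← R4 − (11/4)·R1: [0, 15/4, -57/4, -39/4]
R3 ← R3 + (10/29)·R2: [0, 0, -123/29, -40/29]
R4 ← R4 + (15/29)·R2: [0, 0, -402/29, -234/29]
R4 ← R4 − (134/41)·R3: [0, 0, 0, -146/41]
Echelon form has 4 nonzero rows, so rank(M) = 4.
The rank gives the maximum number of linearly independent rows: 4.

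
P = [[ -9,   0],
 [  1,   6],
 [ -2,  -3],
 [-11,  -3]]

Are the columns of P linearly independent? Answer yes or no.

Row reduce P to echelon form.
R2 ← R2 + (1/9)·R1: [0, 6]
R3 ← R3 − (2/9)·R1: [0, -3]
R4 ← R4 − (11/9)·R1: [0, -3]
R3 ← R3 + (1/2)·R2: [0, 0]
R4 ← R4 + (1/2)·R2: [0, 0]
2 pivots among 2 columns.
Every column is a pivot column, so the columns are linearly independent.

yes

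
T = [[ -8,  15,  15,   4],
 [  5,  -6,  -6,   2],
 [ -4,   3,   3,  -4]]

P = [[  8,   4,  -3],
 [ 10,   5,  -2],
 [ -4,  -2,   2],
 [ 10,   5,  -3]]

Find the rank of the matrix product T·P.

First compute TP:
[[ 66,  33,  12],
 [ 24,  12, -21],
 [-54, -27,  24]]
Now row reduce the product.
R2 ← R2 − (4/11)·R1: [0, 0, -279/11]
R3 ← R3 + (9/11)·R1: [0, 0, 372/11]
R3 ← R3 + (4/3)·R2: [0, 0, 0]
2 nonzero rows, so rank(TP) = 2.

2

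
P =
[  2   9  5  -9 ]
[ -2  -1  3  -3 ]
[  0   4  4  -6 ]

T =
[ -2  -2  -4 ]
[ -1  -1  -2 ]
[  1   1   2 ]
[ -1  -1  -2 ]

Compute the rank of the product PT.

First compute PT:
[[  1,   1,   2],
 [ 11,  11,  22],
 [  6,   6,  12]]
Now row reduce the product.
R2 ← R2 − (11)·R1: [0, 0, 0]
R3 ← R3 − (6)·R1: [0, 0, 0]
1 nonzero row, so rank(PT) = 1.

1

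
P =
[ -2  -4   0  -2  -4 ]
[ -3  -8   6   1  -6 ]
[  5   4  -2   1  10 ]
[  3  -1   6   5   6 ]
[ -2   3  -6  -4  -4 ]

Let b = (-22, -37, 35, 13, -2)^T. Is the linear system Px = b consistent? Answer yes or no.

yes

Row reduce the augmented matrix [P | b].
R2 ← R2 − (3/2)·R1: [0, -2, 6, 4, 0, -4]
R3 ← R3 + (5/2)·R1: [0, -6, -2, -4, 0, -20]
R4 ← R4 + (3/2)·R1: [0, -7, 6, 2, 0, -20]
R5 ← R5 − R1: [0, 7, -6, -2, 0, 20]
R3 ← R3 − (3)·R2: [0, 0, -20, -16, 0, -8]
R4 ← R4 − (7/2)·R2: [0, 0, -15, -12, 0, -6]
R5 ← R5 + (7/2)·R2: [0, 0, 15, 12, 0, 6]
R4 ← R4 − (3/4)·R3: [0, 0, 0, 0, 0, 0]
R5 ← R5 + (3/4)·R3: [0, 0, 0, 0, 0, 0]
The echelon form has 3 nonzero rows, and every pivot lies in the first 5 columns, so rank(P) = rank([P|b]) = 3.
The system is consistent.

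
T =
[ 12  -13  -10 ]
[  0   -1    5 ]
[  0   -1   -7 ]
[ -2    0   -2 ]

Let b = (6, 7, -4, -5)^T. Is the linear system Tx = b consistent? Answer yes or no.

Row reduce the augmented matrix [T | b].
R4 ← R4 + (1/6)·R1: [0, -13/6, -11/3, -4]
R3 ← R3 − R2: [0, 0, -12, -11]
R4 ← R4 − (13/6)·R2: [0, 0, -29/2, -115/6]
R4 ← R4 − (29/24)·R3: [0, 0, 0, -47/8]
The echelon form has 4 nonzero rows; the last pivot sits in the augmented column, so rank(T) = 3 but rank([T|b]) = 4.
Since the ranks differ, the system is inconsistent.

no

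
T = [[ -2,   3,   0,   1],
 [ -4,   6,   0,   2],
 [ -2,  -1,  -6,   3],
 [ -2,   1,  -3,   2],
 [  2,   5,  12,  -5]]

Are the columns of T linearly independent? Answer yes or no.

no

Row reduce T to echelon form.
R2 ← R2 − (2)·R1: [0, 0, 0, 0]
R3 ← R3 − R1: [0, -4, -6, 2]
R4 ← R4 − R1: [0, -2, -3, 1]
R5 ← R5 + R1: [0, 8, 12, -4]
Swap R2 ↔ R3
R4 ← R4 − (1/2)·R2: [0, 0, 0, 0]
R5 ← R5 + (2)·R2: [0, 0, 0, 0]
2 pivots among 4 columns.
Only 2 < 4 pivot columns, so the columns are linearly dependent.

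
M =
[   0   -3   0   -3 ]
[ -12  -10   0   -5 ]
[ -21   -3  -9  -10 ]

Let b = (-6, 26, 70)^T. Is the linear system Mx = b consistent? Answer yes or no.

yes

Row reduce the augmented matrix [M | b].
Swap R1 ↔ R2
R3 ← R3 − (7/4)·R1: [0, 29/2, -9, -5/4, 49/2]
R3 ← R3 + (29/6)·R2: [0, 0, -9, -63/4, -9/2]
The echelon form has 3 nonzero rows, and every pivot lies in the first 4 columns, so rank(M) = rank([M|b]) = 3.
The system is consistent.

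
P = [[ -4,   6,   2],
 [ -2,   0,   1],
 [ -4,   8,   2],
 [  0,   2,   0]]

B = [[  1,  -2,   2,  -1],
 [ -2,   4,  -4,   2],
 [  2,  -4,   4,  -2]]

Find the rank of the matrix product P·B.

1

First compute PB:
[[-12,  24, -24,  12],
 [  0,   0,   0,   0],
 [-16,  32, -32,  16],
 [ -4,   8,  -8,   4]]
Now row reduce the product.
R3 ← R3 − (4/3)·R1: [0, 0, 0, 0]
R4 ← R4 − (1/3)·R1: [0, 0, 0, 0]
1 nonzero row, so rank(PB) = 1.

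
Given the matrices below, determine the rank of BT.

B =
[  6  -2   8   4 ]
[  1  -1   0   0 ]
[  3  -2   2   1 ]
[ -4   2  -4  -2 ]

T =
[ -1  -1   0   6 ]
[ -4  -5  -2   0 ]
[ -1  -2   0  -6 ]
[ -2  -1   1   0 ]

First compute BT:
[[-14, -16,   8, -12],
 [  3,   4,   2,   6],
 [  1,   2,   5,   6],
 [  4,   4,  -6,   0]]
Now row reduce the product.
R2 ← R2 + (3/14)·R1: [0, 4/7, 26/7, 24/7]
R3 ← R3 + (1/14)·R1: [0, 6/7, 39/7, 36/7]
R4 ← R4 + (2/7)·R1: [0, -4/7, -26/7, -24/7]
R3 ← R3 − (3/2)·R2: [0, 0, 0, 0]
R4 ← R4 + R2: [0, 0, 0, 0]
2 nonzero rows, so rank(BT) = 2.

2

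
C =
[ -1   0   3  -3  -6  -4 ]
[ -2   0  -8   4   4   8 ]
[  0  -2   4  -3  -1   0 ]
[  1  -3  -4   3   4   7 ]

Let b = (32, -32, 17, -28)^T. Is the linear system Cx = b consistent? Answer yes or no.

yes

Row reduce the augmented matrix [C | b].
R2 ← R2 − (2)·R1: [0, 0, -14, 10, 16, 16, -96]
R4 ← R4 + R1: [0, -3, -1, 0, -2, 3, 4]
Swap R2 ↔ R3
R4 ← R4 − (3/2)·R2: [0, 0, -7, 9/2, -1/2, 3, -43/2]
R4 ← R4 − (1/2)·R3: [0, 0, 0, -1/2, -17/2, -5, 53/2]
The echelon form has 4 nonzero rows, and every pivot lies in the first 6 columns, so rank(C) = rank([C|b]) = 4.
The system is consistent.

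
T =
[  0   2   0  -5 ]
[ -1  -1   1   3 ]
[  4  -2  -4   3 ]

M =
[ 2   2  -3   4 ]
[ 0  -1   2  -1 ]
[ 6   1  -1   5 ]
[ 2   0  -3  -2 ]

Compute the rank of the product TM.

2

First compute TM:
[[-10,  -2,  19,   8],
 [ 10,   0,  -9,  -4],
 [-10,   6, -21,  -8]]
Now row reduce the product.
R2 ← R2 + R1: [0, -2, 10, 4]
R3 ← R3 − R1: [0, 8, -40, -16]
R3 ← R3 + (4)·R2: [0, 0, 0, 0]
2 nonzero rows, so rank(TM) = 2.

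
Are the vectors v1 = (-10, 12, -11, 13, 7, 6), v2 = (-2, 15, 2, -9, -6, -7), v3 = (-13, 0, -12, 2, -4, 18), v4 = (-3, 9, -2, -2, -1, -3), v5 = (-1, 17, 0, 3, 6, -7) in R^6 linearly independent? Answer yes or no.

Form the matrix with these vectors as rows and row reduce.
R2 ← R2 − (1/5)·R1: [0, 63/5, 21/5, -58/5, -37/5, -41/5]
R3 ← R3 − (13/10)·R1: [0, -78/5, 23/10, -149/10, -131/10, 51/5]
R4 ← R4 − (3/10)·R1: [0, 27/5, 13/10, -59/10, -31/10, -24/5]
R5 ← R5 − (1/10)·R1: [0, 79/5, 11/10, 17/10, 53/10, -38/5]
R3 ← R3 + (26/21)·R2: [0, 0, 15/2, -1229/42, -935/42, 1/21]
R4 ← R4 − (3/7)·R2: [0, 0, -1/2, -13/14, 1/14, -9/7]
R5 ← R5 − (79/63)·R2: [0, 0, -25/6, 2047/126, 1837/126, 169/63]
R4 ← R4 + (1/15)·R3: [0, 0, 0, -907/315, -89/63, -404/315]
R5 ← R5 + (5/9)·R3: [0, 0, 0, -2/189, 418/189, 512/189]
R5 ← R5 − (10/2721)·R4: [0, 0, 0, 0, 6032/2721, 7384/2721]
5 nonzero rows, so the 5 vectors span a space of dimension 5.
Since 5 = 5, the vectors are linearly independent.

yes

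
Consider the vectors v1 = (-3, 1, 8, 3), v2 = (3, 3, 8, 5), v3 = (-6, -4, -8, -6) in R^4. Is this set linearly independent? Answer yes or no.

Form the matrix with these vectors as rows and row reduce.
R2 ← R2 + R1: [0, 4, 16, 8]
R3 ← R3 − (2)·R1: [0, -6, -24, -12]
R3 ← R3 + (3/2)·R2: [0, 0, 0, 0]
2 nonzero rows, so the 3 vectors span a space of dimension 2.
Since 2 < 3, the vectors are linearly dependent.

no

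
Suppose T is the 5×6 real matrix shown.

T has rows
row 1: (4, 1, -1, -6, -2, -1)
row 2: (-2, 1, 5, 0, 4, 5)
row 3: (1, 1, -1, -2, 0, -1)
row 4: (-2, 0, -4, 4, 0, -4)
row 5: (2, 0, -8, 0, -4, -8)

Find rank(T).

3

Row reduce to echelon form.
R2 ← R2 + (1/2)·R1: [0, 3/2, 9/2, -3, 3, 9/2]
R3 ← R3 − (1/4)·R1: [0, 3/4, -3/4, -1/2, 1/2, -3/4]
R4 ← R4 + (1/2)·R1: [0, 1/2, -9/2, 1, -1, -9/2]
R5 ← R5 − (1/2)·R1: [0, -1/2, -15/2, 3, -3, -15/2]
R3 ← R3 − (1/2)·R2: [0, 0, -3, 1, -1, -3]
R4 ← R4 − (1/3)·R2: [0, 0, -6, 2, -2, -6]
R5 ← R5 + (1/3)·R2: [0, 0, -6, 2, -2, -6]
R4 ← R4 − (2)·R3: [0, 0, 0, 0, 0, 0]
R5 ← R5 − (2)·R3: [0, 0, 0, 0, 0, 0]
Echelon form has 3 nonzero rows, so rank(T) = 3.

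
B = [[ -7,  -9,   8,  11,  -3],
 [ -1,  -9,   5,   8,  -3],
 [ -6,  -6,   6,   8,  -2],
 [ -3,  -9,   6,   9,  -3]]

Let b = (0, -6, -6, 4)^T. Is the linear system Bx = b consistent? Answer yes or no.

no

Row reduce the augmented matrix [B | b].
R2 ← R2 − (1/7)·R1: [0, -54/7, 27/7, 45/7, -18/7, -6]
R3 ← R3 − (6/7)·R1: [0, 12/7, -6/7, -10/7, 4/7, -6]
R4 ← R4 − (3/7)·R1: [0, -36/7, 18/7, 30/7, -12/7, 4]
R3 ← R3 + (2/9)·R2: [0, 0, 0, 0, 0, -22/3]
R4 ← R4 − (2/3)·R2: [0, 0, 0, 0, 0, 8]
R4 ← R4 + (12/11)·R3: [0, 0, 0, 0, 0, 0]
The echelon form has 3 nonzero rows; the last pivot sits in the augmented column, so rank(B) = 2 but rank([B|b]) = 3.
Since the ranks differ, the system is inconsistent.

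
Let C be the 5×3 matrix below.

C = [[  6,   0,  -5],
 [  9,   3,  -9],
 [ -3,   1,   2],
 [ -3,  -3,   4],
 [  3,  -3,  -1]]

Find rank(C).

2

Row reduce to echelon form.
R2 ← R2 − (3/2)·R1: [0, 3, -3/2]
R3 ← R3 + (1/2)·R1: [0, 1, -1/2]
R4 ← R4 + (1/2)·R1: [0, -3, 3/2]
R5 ← R5 − (1/2)·R1: [0, -3, 3/2]
R3 ← R3 − (1/3)·R2: [0, 0, 0]
R4 ← R4 + R2: [0, 0, 0]
R5 ← R5 + R2: [0, 0, 0]
Echelon form has 2 nonzero rows, so rank(C) = 2.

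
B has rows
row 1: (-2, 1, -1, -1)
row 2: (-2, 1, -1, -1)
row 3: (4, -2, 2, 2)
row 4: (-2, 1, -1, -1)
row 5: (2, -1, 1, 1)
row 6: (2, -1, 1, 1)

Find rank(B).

Row reduce to echelon form.
R2 ← R2 − R1: [0, 0, 0, 0]
R3 ← R3 + (2)·R1: [0, 0, 0, 0]
R4 ← R4 − R1: [0, 0, 0, 0]
R5 ← R5 + R1: [0, 0, 0, 0]
R6 ← R6 + R1: [0, 0, 0, 0]
Echelon form has 1 nonzero row, so rank(B) = 1.

1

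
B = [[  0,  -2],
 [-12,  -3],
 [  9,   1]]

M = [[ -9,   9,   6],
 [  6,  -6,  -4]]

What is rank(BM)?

1

First compute BM:
[[-12,  12,   8],
 [ 90, -90, -60],
 [-75,  75,  50]]
Now row reduce the product.
R2 ← R2 + (15/2)·R1: [0, 0, 0]
R3 ← R3 − (25/4)·R1: [0, 0, 0]
1 nonzero row, so rank(BM) = 1.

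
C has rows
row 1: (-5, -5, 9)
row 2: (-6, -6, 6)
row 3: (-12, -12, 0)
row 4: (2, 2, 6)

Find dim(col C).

2

Row reduce to echelon form.
R2 ← R2 − (6/5)·R1: [0, 0, -24/5]
R3 ← R3 − (12/5)·R1: [0, 0, -108/5]
R4 ← R4 + (2/5)·R1: [0, 0, 48/5]
R3 ← R3 − (9/2)·R2: [0, 0, 0]
R4 ← R4 + (2)·R2: [0, 0, 0]
Echelon form has 2 nonzero rows, so rank(C) = 2.
The column space has dimension equal to the rank: 2.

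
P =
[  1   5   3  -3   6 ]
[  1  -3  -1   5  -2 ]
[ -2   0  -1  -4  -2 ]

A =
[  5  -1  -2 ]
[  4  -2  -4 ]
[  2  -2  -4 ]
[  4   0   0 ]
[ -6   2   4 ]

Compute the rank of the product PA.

2

First compute PA:
[[-17,  -5, -10],
 [ 23,   3,   6],
 [-16,   0,   0]]
Now row reduce the product.
R2 ← R2 + (23/17)·R1: [0, -64/17, -128/17]
R3 ← R3 − (16/17)·R1: [0, 80/17, 160/17]
R3 ← R3 + (5/4)·R2: [0, 0, 0]
2 nonzero rows, so rank(PA) = 2.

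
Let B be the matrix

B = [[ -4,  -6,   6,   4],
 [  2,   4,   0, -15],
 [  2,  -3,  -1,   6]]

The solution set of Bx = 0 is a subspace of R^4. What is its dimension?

Row reduce to echelon form.
R2 ← R2 + (1/2)·R1: [0, 1, 3, -13]
R3 ← R3 + (1/2)·R1: [0, -6, 2, 8]
R3 ← R3 + (6)·R2: [0, 0, 20, -70]
3 nonzero rows, so rank(B) = 3.
B has 4 columns; by rank–nullity, nullity = 4 − 3 = 1.

1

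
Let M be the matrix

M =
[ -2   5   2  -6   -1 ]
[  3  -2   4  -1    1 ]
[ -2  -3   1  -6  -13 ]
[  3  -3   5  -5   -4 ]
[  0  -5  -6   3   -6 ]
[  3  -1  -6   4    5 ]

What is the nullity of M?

Row reduce to echelon form.
R2 ← R2 + (3/2)·R1: [0, 11/2, 7, -10, -1/2]
R3 ← R3 − R1: [0, -8, -1, 0, -12]
R4 ← R4 + (3/2)·R1: [0, 9/2, 8, -14, -11/2]
R6 ← R6 + (3/2)·R1: [0, 13/2, -3, -5, 7/2]
R3 ← R3 + (16/11)·R2: [0, 0, 101/11, -160/11, -140/11]
R4 ← R4 − (9/11)·R2: [0, 0, 25/11, -64/11, -56/11]
R5 ← R5 + (10/11)·R2: [0, 0, 4/11, -67/11, -71/11]
R6 ← R6 − (13/11)·R2: [0, 0, -124/11, 75/11, 45/11]
R4 ← R4 − (25/101)·R3: [0, 0, 0, -224/101, -196/101]
R5 ← R5 − (4/101)·R3: [0, 0, 0, -557/101, -601/101]
R6 ← R6 + (124/101)·R3: [0, 0, 0, -1115/101, -1165/101]
R5 ← R5 − (557/224)·R4: [0, 0, 0, 0, -9/8]
R6 ← R6 − (1115/224)·R4: [0, 0, 0, 0, -15/8]
R6 ← R6 − (5/3)·R5: [0, 0, 0, 0, 0]
5 nonzero rows, so rank(M) = 5.
M has 5 columns; by rank–nullity, nullity = 5 − 5 = 0.

0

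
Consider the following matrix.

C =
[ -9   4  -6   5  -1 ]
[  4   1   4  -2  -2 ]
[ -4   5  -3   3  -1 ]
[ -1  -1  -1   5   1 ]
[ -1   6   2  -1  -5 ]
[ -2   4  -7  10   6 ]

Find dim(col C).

Row reduce to echelon form.
R2 ← R2 + (4/9)·R1: [0, 25/9, 4/3, 2/9, -22/9]
R3 ← R3 − (4/9)·R1: [0, 29/9, -1/3, 7/9, -5/9]
R4 ← R4 − (1/9)·R1: [0, -13/9, -1/3, 40/9, 10/9]
R5 ← R5 − (1/9)·R1: [0, 50/9, 8/3, -14/9, -44/9]
R6 ← R6 − (2/9)·R1: [0, 28/9, -17/3, 80/9, 56/9]
R3 ← R3 − (29/25)·R2: [0, 0, -47/25, 13/25, 57/25]
R4 ← R4 + (13/25)·R2: [0, 0, 9/25, 114/25, -4/25]
R5 ← R5 − (2)·R2: [0, 0, 0, -2, 0]
R6 ← R6 − (28/25)·R2: [0, 0, -179/25, 216/25, 224/25]
R4 ← R4 + (9/47)·R3: [0, 0, 0, 219/47, 13/47]
R6 ← R6 − (179/47)·R3: [0, 0, 0, 313/47, 13/47]
R5 ← R5 + (94/219)·R4: [0, 0, 0, 0, 26/219]
R6 ← R6 − (313/219)·R4: [0, 0, 0, 0, -26/219]
R6 ← R6 + R5: [0, 0, 0, 0, 0]
Echelon form has 5 nonzero rows, so rank(C) = 5.
The column space has dimension equal to the rank: 5.

5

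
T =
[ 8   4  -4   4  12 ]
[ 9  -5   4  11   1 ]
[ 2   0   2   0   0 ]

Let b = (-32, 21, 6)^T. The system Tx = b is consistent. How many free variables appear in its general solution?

Row reduce the augmented matrix [T | b].
R2 ← R2 − (9/8)·R1: [0, -19/2, 17/2, 13/2, -25/2, 57]
R3 ← R3 − (1/4)·R1: [0, -1, 3, -1, -3, 14]
R3 ← R3 − (2/19)·R2: [0, 0, 40/19, -32/19, -32/19, 8]
The echelon form has 3 nonzero rows, and every pivot lies in the first 5 columns, so rank(T) = rank([T|b]) = 3.
The system is consistent.
Free variables = (unknowns) − (rank) = 5 − 3 = 2.

2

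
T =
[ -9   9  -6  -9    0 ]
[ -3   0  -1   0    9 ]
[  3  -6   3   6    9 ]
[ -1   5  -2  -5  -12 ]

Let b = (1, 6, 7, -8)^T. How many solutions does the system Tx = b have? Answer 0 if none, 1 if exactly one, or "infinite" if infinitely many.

Row reduce the augmented matrix [T | b].
R2 ← R2 − (1/3)·R1: [0, -3, 1, 3, 9, 17/3]
R3 ← R3 + (1/3)·R1: [0, -3, 1, 3, 9, 22/3]
R4 ← R4 − (1/9)·R1: [0, 4, -4/3, -4, -12, -73/9]
R3 ← R3 − R2: [0, 0, 0, 0, 0, 5/3]
R4 ← R4 + (4/3)·R2: [0, 0, 0, 0, 0, -5/9]
R4 ← R4 + (1/3)·R3: [0, 0, 0, 0, 0, 0]
The echelon form has 3 nonzero rows; the last pivot sits in the augmented column, so rank(T) = 2 but rank([T|b]) = 3.
Since the ranks differ, the system is inconsistent.
It has no solutions.

0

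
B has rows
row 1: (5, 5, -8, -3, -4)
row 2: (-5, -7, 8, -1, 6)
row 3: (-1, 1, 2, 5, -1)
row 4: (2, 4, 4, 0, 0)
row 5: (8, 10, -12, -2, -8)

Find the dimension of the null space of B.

Row reduce to echelon form.
R2 ← R2 + R1: [0, -2, 0, -4, 2]
R3 ← R3 + (1/5)·R1: [0, 2, 2/5, 22/5, -9/5]
R4 ← R4 − (2/5)·R1: [0, 2, 36/5, 6/5, 8/5]
R5 ← R5 − (8/5)·R1: [0, 2, 4/5, 14/5, -8/5]
R3 ← R3 + R2: [0, 0, 2/5, 2/5, 1/5]
R4 ← R4 + R2: [0, 0, 36/5, -14/5, 18/5]
R5 ← R5 + R2: [0, 0, 4/5, -6/5, 2/5]
R4 ← R4 − (18)·R3: [0, 0, 0, -10, 0]
R5 ← R5 − (2)·R3: [0, 0, 0, -2, 0]
R5 ← R5 − (1/5)·R4: [0, 0, 0, 0, 0]
4 nonzero rows, so rank(B) = 4.
B has 5 columns; by rank–nullity, nullity = 5 − 4 = 1.

1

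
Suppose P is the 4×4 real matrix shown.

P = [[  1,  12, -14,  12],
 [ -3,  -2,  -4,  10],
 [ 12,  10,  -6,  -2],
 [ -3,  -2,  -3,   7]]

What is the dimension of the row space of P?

4

Row reduce to echelon form.
R2 ← R2 + (3)·R1: [0, 34, -46, 46]
R3 ← R3 − (12)·R1: [0, -134, 162, -146]
R4 ← R4 + (3)·R1: [0, 34, -45, 43]
R3 ← R3 + (67/17)·R2: [0, 0, -328/17, 600/17]
R4 ← R4 − R2: [0, 0, 1, -3]
R4 ← R4 + (17/328)·R3: [0, 0, 0, -48/41]
Echelon form has 4 nonzero rows, so rank(P) = 4.
The row space has dimension equal to the rank: 4.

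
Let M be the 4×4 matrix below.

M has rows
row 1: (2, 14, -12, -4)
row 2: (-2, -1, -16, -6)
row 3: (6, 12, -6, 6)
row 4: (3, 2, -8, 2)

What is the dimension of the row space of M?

4

Row reduce to echelon form.
R2 ← R2 + R1: [0, 13, -28, -10]
R3 ← R3 − (3)·R1: [0, -30, 30, 18]
R4 ← R4 − (3/2)·R1: [0, -19, 10, 8]
R3 ← R3 + (30/13)·R2: [0, 0, -450/13, -66/13]
R4 ← R4 + (19/13)·R2: [0, 0, -402/13, -86/13]
R4 ← R4 − (67/75)·R3: [0, 0, 0, -52/25]
Echelon form has 4 nonzero rows, so rank(M) = 4.
The row space has dimension equal to the rank: 4.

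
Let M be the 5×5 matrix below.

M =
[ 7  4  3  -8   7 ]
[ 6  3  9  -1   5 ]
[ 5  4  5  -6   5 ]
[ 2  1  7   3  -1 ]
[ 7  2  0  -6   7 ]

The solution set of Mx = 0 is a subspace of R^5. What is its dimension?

Row reduce to echelon form.
R2 ← R2 − (6/7)·R1: [0, -3/7, 45/7, 41/7, -1]
R3 ← R3 − (5/7)·R1: [0, 8/7, 20/7, -2/7, 0]
R4 ← R4 − (2/7)·R1: [0, -1/7, 43/7, 37/7, -3]
R5 ← R5 − R1: [0, -2, -3, 2, 0]
R3 ← R3 + (8/3)·R2: [0, 0, 20, 46/3, -8/3]
R4 ← R4 − (1/3)·R2: [0, 0, 4, 10/3, -8/3]
R5 ← R5 − (14/3)·R2: [0, 0, -33, -76/3, 14/3]
R4 ← R4 − (1/5)·R3: [0, 0, 0, 4/15, -32/15]
R5 ← R5 + (33/20)·R3: [0, 0, 0, -1/30, 4/15]
R5 ← R5 + (1/8)·R4: [0, 0, 0, 0, 0]
4 nonzero rows, so rank(M) = 4.
M has 5 columns; by rank–nullity, nullity = 5 − 4 = 1.

1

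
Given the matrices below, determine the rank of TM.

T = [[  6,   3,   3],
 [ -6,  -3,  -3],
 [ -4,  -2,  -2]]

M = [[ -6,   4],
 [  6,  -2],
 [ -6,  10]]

1

First compute TM:
[[-36,  48],
 [ 36, -48],
 [ 24, -32]]
Now row reduce the product.
R2 ← R2 + R1: [0, 0]
R3 ← R3 + (2/3)·R1: [0, 0]
1 nonzero row, so rank(TM) = 1.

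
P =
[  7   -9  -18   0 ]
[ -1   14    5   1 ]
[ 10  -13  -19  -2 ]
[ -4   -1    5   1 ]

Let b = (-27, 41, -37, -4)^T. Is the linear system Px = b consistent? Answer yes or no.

Row reduce the augmented matrix [P | b].
R2 ← R2 + (1/7)·R1: [0, 89/7, 17/7, 1, 260/7]
R3 ← R3 − (10/7)·R1: [0, -1/7, 47/7, -2, 11/7]
R4 ← R4 + (4/7)·R1: [0, -43/7, -37/7, 1, -136/7]
R3 ← R3 + (1/89)·R2: [0, 0, 600/89, -177/89, 177/89]
R4 ← R4 + (43/89)·R2: [0, 0, -366/89, 132/89, -132/89]
R4 ← R4 + (61/100)·R3: [0, 0, 0, 27/100, -27/100]
The echelon form has 4 nonzero rows, and every pivot lies in the first 4 columns, so rank(P) = rank([P|b]) = 4.
The system is consistent.

yes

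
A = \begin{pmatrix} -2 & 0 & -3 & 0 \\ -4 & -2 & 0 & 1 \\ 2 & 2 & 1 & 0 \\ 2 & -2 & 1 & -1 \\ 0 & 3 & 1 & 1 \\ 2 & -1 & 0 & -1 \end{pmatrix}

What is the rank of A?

3

Row reduce to echelon form.
R2 ← R2 − (2)·R1: [0, -2, 6, 1]
R3 ← R3 + R1: [0, 2, -2, 0]
R4 ← R4 + R1: [0, -2, -2, -1]
R6 ← R6 + R1: [0, -1, -3, -1]
R3 ← R3 + R2: [0, 0, 4, 1]
R4 ← R4 − R2: [0, 0, -8, -2]
R5 ← R5 + (3/2)·R2: [0, 0, 10, 5/2]
R6 ← R6 − (1/2)·R2: [0, 0, -6, -3/2]
R4 ← R4 + (2)·R3: [0, 0, 0, 0]
R5 ← R5 − (5/2)·R3: [0, 0, 0, 0]
R6 ← R6 + (3/2)·R3: [0, 0, 0, 0]
Echelon form has 3 nonzero rows, so rank(A) = 3.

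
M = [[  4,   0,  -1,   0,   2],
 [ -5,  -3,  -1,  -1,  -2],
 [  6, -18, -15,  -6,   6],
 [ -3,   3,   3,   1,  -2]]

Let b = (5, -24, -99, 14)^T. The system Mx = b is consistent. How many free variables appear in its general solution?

Row reduce the augmented matrix [M | b].
R2 ← R2 + (5/4)·R1: [0, -3, -9/4, -1, 1/2, -71/4]
R3 ← R3 − (3/2)·R1: [0, -18, -27/2, -6, 3, -213/2]
R4 ← R4 + (3/4)·R1: [0, 3, 9/4, 1, -1/2, 71/4]
R3 ← R3 − (6)·R2: [0, 0, 0, 0, 0, 0]
R4 ← R4 + R2: [0, 0, 0, 0, 0, 0]
The echelon form has 2 nonzero rows, and every pivot lies in the first 5 columns, so rank(M) = rank([M|b]) = 2.
The system is consistent.
Free variables = (unknowns) − (rank) = 5 − 2 = 3.

3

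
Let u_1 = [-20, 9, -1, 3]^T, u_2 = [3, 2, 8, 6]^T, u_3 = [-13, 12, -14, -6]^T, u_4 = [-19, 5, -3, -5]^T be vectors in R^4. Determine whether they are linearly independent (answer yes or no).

yes

Form the matrix with these vectors as rows and row reduce.
R2 ← R2 + (3/20)·R1: [0, 67/20, 157/20, 129/20]
R3 ← R3 − (13/20)·R1: [0, 123/20, -267/20, -159/20]
R4 ← R4 − (19/20)·R1: [0, -71/20, -41/20, -157/20]
R3 ← R3 − (123/67)·R2: [0, 0, -1860/67, -1326/67]
R4 ← R4 + (71/67)·R2: [0, 0, 420/67, -68/67]
R4 ← R4 + (7/31)·R3: [0, 0, 0, -170/31]
4 nonzero rows, so the 4 vectors span a space of dimension 4.
Since 4 = 4, the vectors are linearly independent.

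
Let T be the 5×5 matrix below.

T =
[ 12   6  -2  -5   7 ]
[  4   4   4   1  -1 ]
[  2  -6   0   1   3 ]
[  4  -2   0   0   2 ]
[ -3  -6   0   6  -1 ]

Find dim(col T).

Row reduce to echelon form.
R2 ← R2 − (1/3)·R1: [0, 2, 14/3, 8/3, -10/3]
R3 ← R3 − (1/6)·R1: [0, -7, 1/3, 11/6, 11/6]
R4 ← R4 − (1/3)·R1: [0, -4, 2/3, 5/3, -1/3]
R5 ← R5 + (1/4)·R1: [0, -9/2, -1/2, 19/4, 3/4]
R3 ← R3 + (7/2)·R2: [0, 0, 50/3, 67/6, -59/6]
R4 ← R4 + (2)·R2: [0, 0, 10, 7, -7]
R5 ← R5 + (9/4)·R2: [0, 0, 10, 43/4, -27/4]
R4 ← R4 − (3/5)·R3: [0, 0, 0, 3/10, -11/10]
R5 ← R5 − (3/5)·R3: [0, 0, 0, 81/20, -17/20]
R5 ← R5 − (27/2)·R4: [0, 0, 0, 0, 14]
Echelon form has 5 nonzero rows, so rank(T) = 5.
The column space has dimension equal to the rank: 5.

5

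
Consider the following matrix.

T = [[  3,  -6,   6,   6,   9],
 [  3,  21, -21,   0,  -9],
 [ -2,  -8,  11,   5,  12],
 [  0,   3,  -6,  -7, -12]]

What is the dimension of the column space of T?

Row reduce to echelon form.
R2 ← R2 − R1: [0, 27, -27, -6, -18]
R3 ← R3 + (2/3)·R1: [0, -12, 15, 9, 18]
R3 ← R3 + (4/9)·R2: [0, 0, 3, 19/3, 10]
R4 ← R4 − (1/9)·R2: [0, 0, -3, -19/3, -10]
R4 ← R4 + R3: [0, 0, 0, 0, 0]
Echelon form has 3 nonzero rows, so rank(T) = 3.
The column space has dimension equal to the rank: 3.

3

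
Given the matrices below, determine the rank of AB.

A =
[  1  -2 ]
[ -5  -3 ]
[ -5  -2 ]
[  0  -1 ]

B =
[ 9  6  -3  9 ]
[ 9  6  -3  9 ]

1

First compute AB:
[[ -9,  -6,   3,  -9],
 [-72, -48,  24, -72],
 [-63, -42,  21, -63],
 [ -9,  -6,   3,  -9]]
Now row reduce the product.
R2 ← R2 − (8)·R1: [0, 0, 0, 0]
R3 ← R3 − (7)·R1: [0, 0, 0, 0]
R4 ← R4 − R1: [0, 0, 0, 0]
1 nonzero row, so rank(AB) = 1.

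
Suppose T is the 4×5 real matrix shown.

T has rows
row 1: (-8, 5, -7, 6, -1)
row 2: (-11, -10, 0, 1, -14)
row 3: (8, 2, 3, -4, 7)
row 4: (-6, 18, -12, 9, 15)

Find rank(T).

Row reduce to echelon form.
R2 ← R2 − (11/8)·R1: [0, -135/8, 77/8, -29/4, -101/8]
R3 ← R3 + R1: [0, 7, -4, 2, 6]
R4 ← R4 − (3/4)·R1: [0, 57/4, -27/4, 9/2, 63/4]
R3 ← R3 + (56/135)·R2: [0, 0, -1/135, -136/135, 103/135]
R4 ← R4 + (38/45)·R2: [0, 0, 62/45, -73/45, 229/45]
R4 ← R4 + (186)·R3: [0, 0, 0, -189, 147]
Echelon form has 4 nonzero rows, so rank(T) = 4.

4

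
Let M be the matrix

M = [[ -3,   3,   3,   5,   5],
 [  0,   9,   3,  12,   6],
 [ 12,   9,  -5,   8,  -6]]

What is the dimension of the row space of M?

2

Row reduce to echelon form.
R3 ← R3 + (4)·R1: [0, 21, 7, 28, 14]
R3 ← R3 − (7/3)·R2: [0, 0, 0, 0, 0]
Echelon form has 2 nonzero rows, so rank(M) = 2.
The row space has dimension equal to the rank: 2.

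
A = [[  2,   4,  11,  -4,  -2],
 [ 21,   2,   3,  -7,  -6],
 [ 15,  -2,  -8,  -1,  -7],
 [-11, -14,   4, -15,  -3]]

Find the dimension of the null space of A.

Row reduce to echelon form.
R2 ← R2 − (21/2)·R1: [0, -40, -225/2, 35, 15]
R3 ← R3 − (15/2)·R1: [0, -32, -181/2, 29, 8]
R4 ← R4 + (11/2)·R1: [0, 8, 129/2, -37, -14]
R3 ← R3 − (4/5)·R2: [0, 0, -1/2, 1, -4]
R4 ← R4 + (1/5)·R2: [0, 0, 42, -30, -11]
R4 ← R4 + (84)·R3: [0, 0, 0, 54, -347]
4 nonzero rows, so rank(A) = 4.
A has 5 columns; by rank–nullity, nullity = 5 − 4 = 1.

1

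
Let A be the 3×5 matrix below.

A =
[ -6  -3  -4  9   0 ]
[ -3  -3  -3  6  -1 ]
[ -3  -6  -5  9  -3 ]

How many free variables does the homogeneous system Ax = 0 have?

3

Row reduce to echelon form.
R2 ← R2 − (1/2)·R1: [0, -3/2, -1, 3/2, -1]
R3 ← R3 − (1/2)·R1: [0, -9/2, -3, 9/2, -3]
R3 ← R3 − (3)·R2: [0, 0, 0, 0, 0]
2 nonzero rows, so rank(A) = 2.
A has 5 columns; by rank–nullity, nullity = 5 − 2 = 3.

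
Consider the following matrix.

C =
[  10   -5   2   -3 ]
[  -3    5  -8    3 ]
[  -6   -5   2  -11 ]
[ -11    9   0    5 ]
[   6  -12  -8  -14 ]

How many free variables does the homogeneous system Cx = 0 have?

Row reduce to echelon form.
R2 ← R2 + (3/10)·R1: [0, 7/2, -37/5, 21/10]
R3 ← R3 + (3/5)·R1: [0, -8, 16/5, -64/5]
R4 ← R4 + (11/10)·R1: [0, 7/2, 11/5, 17/10]
R5 ← R5 − (3/5)·R1: [0, -9, -46/5, -61/5]
R3 ← R3 + (16/7)·R2: [0, 0, -96/7, -8]
R4 ← R4 − R2: [0, 0, 48/5, -2/5]
R5 ← R5 + (18/7)·R2: [0, 0, -988/35, -34/5]
R4 ← R4 + (7/10)·R3: [0, 0, 0, -6]
R5 ← R5 − (247/120)·R3: [0, 0, 0, 29/3]
R5 ← R5 + (29/18)·R4: [0, 0, 0, 0]
4 nonzero rows, so rank(C) = 4.
C has 4 columns; by rank–nullity, nullity = 4 − 4 = 0.

0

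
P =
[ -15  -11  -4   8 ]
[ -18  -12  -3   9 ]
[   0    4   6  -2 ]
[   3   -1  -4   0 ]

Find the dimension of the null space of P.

Row reduce to echelon form.
R2 ← R2 − (6/5)·R1: [0, 6/5, 9/5, -3/5]
R4 ← R4 + (1/5)·R1: [0, -16/5, -24/5, 8/5]
R3 ← R3 − (10/3)·R2: [0, 0, 0, 0]
R4 ← R4 + (8/3)·R2: [0, 0, 0, 0]
2 nonzero rows, so rank(P) = 2.
P has 4 columns; by rank–nullity, nullity = 4 − 2 = 2.

2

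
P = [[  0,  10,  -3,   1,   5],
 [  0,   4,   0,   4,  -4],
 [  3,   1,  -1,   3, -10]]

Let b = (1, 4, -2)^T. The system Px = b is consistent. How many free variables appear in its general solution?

Row reduce the augmented matrix [P | b].
Swap R1 ↔ R3
R3 ← R3 − (5/2)·R2: [0, 0, -3, -9, 15, -9]
The echelon form has 3 nonzero rows, and every pivot lies in the first 5 columns, so rank(P) = rank([P|b]) = 3.
The system is consistent.
Free variables = (unknowns) − (rank) = 5 − 3 = 2.

2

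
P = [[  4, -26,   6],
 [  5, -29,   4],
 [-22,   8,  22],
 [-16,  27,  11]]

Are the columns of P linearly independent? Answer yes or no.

yes

Row reduce P to echelon form.
R2 ← R2 − (5/4)·R1: [0, 7/2, -7/2]
R3 ← R3 + (11/2)·R1: [0, -135, 55]
R4 ← R4 + (4)·R1: [0, -77, 35]
R3 ← R3 + (270/7)·R2: [0, 0, -80]
R4 ← R4 + (22)·R2: [0, 0, -42]
R4 ← R4 − (21/40)·R3: [0, 0, 0]
3 pivots among 3 columns.
Every column is a pivot column, so the columns are linearly independent.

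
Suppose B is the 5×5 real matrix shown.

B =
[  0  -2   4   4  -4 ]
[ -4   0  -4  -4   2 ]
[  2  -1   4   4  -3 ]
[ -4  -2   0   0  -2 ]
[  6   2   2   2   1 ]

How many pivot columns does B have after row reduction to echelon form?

2

Row reduce to echelon form.
Swap R1 ↔ R2
R3 ← R3 + (1/2)·R1: [0, -1, 2, 2, -2]
R4 ← R4 − R1: [0, -2, 4, 4, -4]
R5 ← R5 + (3/2)·R1: [0, 2, -4, -4, 4]
R3 ← R3 − (1/2)·R2: [0, 0, 0, 0, 0]
R4 ← R4 − R2: [0, 0, 0, 0, 0]
R5 ← R5 + R2: [0, 0, 0, 0, 0]
Echelon form has 2 nonzero rows, so rank(B) = 2.
Each nonzero row contributes one pivot column: 2 pivot columns.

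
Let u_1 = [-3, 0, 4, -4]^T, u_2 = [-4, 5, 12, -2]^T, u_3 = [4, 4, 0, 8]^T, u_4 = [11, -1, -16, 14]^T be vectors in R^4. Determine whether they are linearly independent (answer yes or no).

no

Form the matrix with these vectors as rows and row reduce.
R2 ← R2 − (4/3)·R1: [0, 5, 20/3, 10/3]
R3 ← R3 + (4/3)·R1: [0, 4, 16/3, 8/3]
R4 ← R4 + (11/3)·R1: [0, -1, -4/3, -2/3]
R3 ← R3 − (4/5)·R2: [0, 0, 0, 0]
R4 ← R4 + (1/5)·R2: [0, 0, 0, 0]
2 nonzero rows, so the 4 vectors span a space of dimension 2.
Since 2 < 4, the vectors are linearly dependent.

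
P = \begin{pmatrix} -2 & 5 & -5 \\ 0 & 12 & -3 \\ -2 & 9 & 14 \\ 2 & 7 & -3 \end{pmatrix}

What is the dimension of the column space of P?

3

Row reduce to echelon form.
R3 ← R3 − R1: [0, 4, 19]
R4 ← R4 + R1: [0, 12, -8]
R3 ← R3 − (1/3)·R2: [0, 0, 20]
R4 ← R4 − R2: [0, 0, -5]
R4 ← R4 + (1/4)·R3: [0, 0, 0]
Echelon form has 3 nonzero rows, so rank(P) = 3.
The column space has dimension equal to the rank: 3.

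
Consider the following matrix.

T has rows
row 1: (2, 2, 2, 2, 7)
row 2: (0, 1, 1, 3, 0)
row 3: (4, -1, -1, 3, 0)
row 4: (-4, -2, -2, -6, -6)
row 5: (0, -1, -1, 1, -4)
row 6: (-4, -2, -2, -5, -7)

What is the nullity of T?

Row reduce to echelon form.
R3 ← R3 − (2)·R1: [0, -5, -5, -1, -14]
R4 ← R4 + (2)·R1: [0, 2, 2, -2, 8]
R6 ← R6 + (2)·R1: [0, 2, 2, -1, 7]
R3 ← R3 + (5)·R2: [0, 0, 0, 14, -14]
R4 ← R4 − (2)·R2: [0, 0, 0, -8, 8]
R5 ← R5 + R2: [0, 0, 0, 4, -4]
R6 ← R6 − (2)·R2: [0, 0, 0, -7, 7]
R4 ← R4 + (4/7)·R3: [0, 0, 0, 0, 0]
R5 ← R5 − (2/7)·R3: [0, 0, 0, 0, 0]
R6 ← R6 + (1/2)·R3: [0, 0, 0, 0, 0]
3 nonzero rows, so rank(T) = 3.
T has 5 columns; by rank–nullity, nullity = 5 − 3 = 2.

2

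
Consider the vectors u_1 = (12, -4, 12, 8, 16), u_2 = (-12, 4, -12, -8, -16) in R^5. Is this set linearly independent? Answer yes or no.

no

Form the matrix with these vectors as rows and row reduce.
R2 ← R2 + R1: [0, 0, 0, 0, 0]
1 nonzero row, so the 2 vectors span a space of dimension 1.
Since 1 < 2, the vectors are linearly dependent.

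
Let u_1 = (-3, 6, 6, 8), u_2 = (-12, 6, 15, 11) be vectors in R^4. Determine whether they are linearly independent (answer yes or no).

Form the matrix with these vectors as rows and row reduce.
R2 ← R2 − (4)·R1: [0, -18, -9, -21]
2 nonzero rows, so the 2 vectors span a space of dimension 2.
Since 2 = 2, the vectors are linearly independent.

yes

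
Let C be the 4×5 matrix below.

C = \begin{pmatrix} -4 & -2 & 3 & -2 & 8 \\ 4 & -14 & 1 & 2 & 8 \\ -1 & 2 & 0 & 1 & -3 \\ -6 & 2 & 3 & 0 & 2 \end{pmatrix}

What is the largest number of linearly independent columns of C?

3

Row reduce to echelon form.
R2 ← R2 + R1: [0, -16, 4, 0, 16]
R3 ← R3 − (1/4)·R1: [0, 5/2, -3/4, 3/2, -5]
R4 ← R4 − (3/2)·R1: [0, 5, -3/2, 3, -10]
R3 ← R3 + (5/32)·R2: [0, 0, -1/8, 3/2, -5/2]
R4 ← R4 + (5/16)·R2: [0, 0, -1/4, 3, -5]
R4 ← R4 − (2)·R3: [0, 0, 0, 0, 0]
Echelon form has 3 nonzero rows, so rank(C) = 3.
The rank gives the maximum number of linearly independent columns: 3.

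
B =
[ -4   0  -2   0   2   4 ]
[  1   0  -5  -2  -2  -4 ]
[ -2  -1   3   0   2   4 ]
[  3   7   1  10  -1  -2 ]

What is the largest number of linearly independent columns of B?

Row reduce to echelon form.
R2 ← R2 + (1/4)·R1: [0, 0, -11/2, -2, -3/2, -3]
R3 ← R3 − (1/2)·R1: [0, -1, 4, 0, 1, 2]
R4 ← R4 + (3/4)·R1: [0, 7, -1/2, 10, 1/2, 1]
Swap R2 ↔ R3
R4 ← R4 + (7)·R2: [0, 0, 55/2, 10, 15/2, 15]
R4 ← R4 + (5)·R3: [0, 0, 0, 0, 0, 0]
Echelon form has 3 nonzero rows, so rank(B) = 3.
The rank gives the maximum number of linearly independent columns: 3.

3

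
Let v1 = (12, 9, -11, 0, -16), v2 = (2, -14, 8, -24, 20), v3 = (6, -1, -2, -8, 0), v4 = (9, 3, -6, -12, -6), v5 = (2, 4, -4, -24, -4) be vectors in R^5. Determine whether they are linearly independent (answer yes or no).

Form the matrix with these vectors as rows and row reduce.
R2 ← R2 − (1/6)·R1: [0, -31/2, 59/6, -24, 68/3]
R3 ← R3 − (1/2)·R1: [0, -11/2, 7/2, -8, 8]
R4 ← R4 − (3/4)·R1: [0, -15/4, 9/4, -12, 6]
R5 ← R5 − (1/6)·R1: [0, 5/2, -13/6, -24, -4/3]
R3 ← R3 − (11/31)·R2: [0, 0, 1/93, 16/31, -4/93]
R4 ← R4 − (15/62)·R2: [0, 0, -4/31, -192/31, 16/31]
R5 ← R5 + (5/31)·R2: [0, 0, -18/31, -864/31, 72/31]
R4 ← R4 + (12)·R3: [0, 0, 0, 0, 0]
R5 ← R5 + (54)·R3: [0, 0, 0, 0, 0]
3 nonzero rows, so the 5 vectors span a space of dimension 3.
Since 3 < 5, the vectors are linearly dependent.

no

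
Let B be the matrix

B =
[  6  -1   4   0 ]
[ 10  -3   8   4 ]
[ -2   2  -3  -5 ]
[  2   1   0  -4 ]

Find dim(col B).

Row reduce to echelon form.
R2 ← R2 − (5/3)·R1: [0, -4/3, 4/3, 4]
R3 ← R3 + (1/3)·R1: [0, 5/3, -5/3, -5]
R4 ← R4 − (1/3)·R1: [0, 4/3, -4/3, -4]
R3 ← R3 + (5/4)·R2: [0, 0, 0, 0]
R4 ← R4 + R2: [0, 0, 0, 0]
Echelon form has 2 nonzero rows, so rank(B) = 2.
The column space has dimension equal to the rank: 2.

2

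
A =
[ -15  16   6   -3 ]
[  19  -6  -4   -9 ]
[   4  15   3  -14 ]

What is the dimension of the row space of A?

3

Row reduce to echelon form.
R2 ← R2 + (19/15)·R1: [0, 214/15, 18/5, -64/5]
R3 ← R3 + (4/15)·R1: [0, 289/15, 23/5, -74/5]
R3 ← R3 − (289/214)·R2: [0, 0, -28/107, 266/107]
Echelon form has 3 nonzero rows, so rank(A) = 3.
The row space has dimension equal to the rank: 3.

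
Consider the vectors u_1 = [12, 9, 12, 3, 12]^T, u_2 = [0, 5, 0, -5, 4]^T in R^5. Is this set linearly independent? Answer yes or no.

Form the matrix with these vectors as rows and row reduce.
2 nonzero rows, so the 2 vectors span a space of dimension 2.
Since 2 = 2, the vectors are linearly independent.

yes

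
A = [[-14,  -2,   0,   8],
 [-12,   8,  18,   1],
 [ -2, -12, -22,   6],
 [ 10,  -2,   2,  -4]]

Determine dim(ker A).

Row reduce to echelon form.
R2 ← R2 − (6/7)·R1: [0, 68/7, 18, -41/7]
R3 ← R3 − (1/7)·R1: [0, -82/7, -22, 34/7]
R4 ← R4 + (5/7)·R1: [0, -24/7, 2, 12/7]
R3 ← R3 + (41/34)·R2: [0, 0, -5/17, -75/34]
R4 ← R4 + (6/17)·R2: [0, 0, 142/17, -6/17]
R4 ← R4 + (142/5)·R3: [0, 0, 0, -63]
4 nonzero rows, so rank(A) = 4.
A has 4 columns; by rank–nullity, nullity = 4 − 4 = 0.

0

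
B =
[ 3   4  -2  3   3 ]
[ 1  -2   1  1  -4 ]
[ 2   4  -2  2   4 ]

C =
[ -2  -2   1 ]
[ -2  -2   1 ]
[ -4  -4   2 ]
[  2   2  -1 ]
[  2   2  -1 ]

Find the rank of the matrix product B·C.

1

First compute BC:
[[  6,   6,  -3],
 [ -8,  -8,   4],
 [  8,   8,  -4]]
Now row reduce the product.
R2 ← R2 + (4/3)·R1: [0, 0, 0]
R3 ← R3 − (4/3)·R1: [0, 0, 0]
1 nonzero row, so rank(BC) = 1.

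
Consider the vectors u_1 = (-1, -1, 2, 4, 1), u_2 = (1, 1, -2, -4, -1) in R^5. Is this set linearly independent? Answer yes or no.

Form the matrix with these vectors as rows and row reduce.
R2 ← R2 + R1: [0, 0, 0, 0, 0]
1 nonzero row, so the 2 vectors span a space of dimension 1.
Since 1 < 2, the vectors are linearly dependent.

no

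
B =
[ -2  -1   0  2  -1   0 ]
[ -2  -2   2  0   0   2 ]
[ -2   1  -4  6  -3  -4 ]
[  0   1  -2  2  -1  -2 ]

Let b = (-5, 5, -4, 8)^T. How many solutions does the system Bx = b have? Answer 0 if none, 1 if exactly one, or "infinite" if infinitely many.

Row reduce the augmented matrix [B | b].
R2 ← R2 − R1: [0, -1, 2, -2, 1, 2, 10]
R3 ← R3 − R1: [0, 2, -4, 4, -2, -4, 1]
R3 ← R3 + (2)·R2: [0, 0, 0, 0, 0, 0, 21]
R4 ← R4 + R2: [0, 0, 0, 0, 0, 0, 18]
R4 ← R4 − (6/7)·R3: [0, 0, 0, 0, 0, 0, 0]
The echelon form has 3 nonzero rows; the last pivot sits in the augmented column, so rank(B) = 2 but rank([B|b]) = 3.
Since the ranks differ, the system is inconsistent.
It has no solutions.

0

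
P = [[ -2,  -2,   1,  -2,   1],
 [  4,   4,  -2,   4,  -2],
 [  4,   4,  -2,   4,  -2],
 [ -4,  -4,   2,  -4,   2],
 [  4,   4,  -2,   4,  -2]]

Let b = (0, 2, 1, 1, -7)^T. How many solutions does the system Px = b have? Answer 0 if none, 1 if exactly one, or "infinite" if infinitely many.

Row reduce the augmented matrix [P | b].
R2 ← R2 + (2)·R1: [0, 0, 0, 0, 0, 2]
R3 ← R3 + (2)·R1: [0, 0, 0, 0, 0, 1]
R4 ← R4 − (2)·R1: [0, 0, 0, 0, 0, 1]
R5 ← R5 + (2)·R1: [0, 0, 0, 0, 0, -7]
R3 ← R3 − (1/2)·R2: [0, 0, 0, 0, 0, 0]
R4 ← R4 − (1/2)·R2: [0, 0, 0, 0, 0, 0]
R5 ← R5 + (7/2)·R2: [0, 0, 0, 0, 0, 0]
The echelon form has 2 nonzero rows; the last pivot sits in the augmented column, so rank(P) = 1 but rank([P|b]) = 2.
Since the ranks differ, the system is inconsistent.
It has no solutions.

0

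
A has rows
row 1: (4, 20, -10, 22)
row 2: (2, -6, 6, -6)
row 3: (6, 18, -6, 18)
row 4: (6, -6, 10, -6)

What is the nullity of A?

1

Row reduce to echelon form.
R2 ← R2 − (1/2)·R1: [0, -16, 11, -17]
R3 ← R3 − (3/2)·R1: [0, -12, 9, -15]
R4 ← R4 − (3/2)·R1: [0, -36, 25, -39]
R3 ← R3 − (3/4)·R2: [0, 0, 3/4, -9/4]
R4 ← R4 − (9/4)·R2: [0, 0, 1/4, -3/4]
R4 ← R4 − (1/3)·R3: [0, 0, 0, 0]
3 nonzero rows, so rank(A) = 3.
A has 4 columns; by rank–nullity, nullity = 4 − 3 = 1.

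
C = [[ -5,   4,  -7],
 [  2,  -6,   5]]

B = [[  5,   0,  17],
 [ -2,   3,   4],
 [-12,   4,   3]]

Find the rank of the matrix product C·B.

First compute CB:
[[ 51, -16, -90],
 [-38,   2,  25]]
Now row reduce the product.
R2 ← R2 + (38/51)·R1: [0, -506/51, -715/17]
2 nonzero rows, so rank(CB) = 2.

2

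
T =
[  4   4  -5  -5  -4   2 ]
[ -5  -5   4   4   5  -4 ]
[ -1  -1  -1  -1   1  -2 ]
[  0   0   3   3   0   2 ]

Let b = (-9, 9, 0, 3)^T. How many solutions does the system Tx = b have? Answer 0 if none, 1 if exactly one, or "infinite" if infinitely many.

infinite

Row reduce the augmented matrix [T | b].
R2 ← R2 + (5/4)·R1: [0, 0, -9/4, -9/4, 0, -3/2, -9/4]
R3 ← R3 + (1/4)·R1: [0, 0, -9/4, -9/4, 0, -3/2, -9/4]
R3 ← R3 − R2: [0, 0, 0, 0, 0, 0, 0]
R4 ← R4 + (4/3)·R2: [0, 0, 0, 0, 0, 0, 0]
The echelon form has 2 nonzero rows, and every pivot lies in the first 6 columns, so rank(T) = rank([T|b]) = 2.
The system is consistent.
rank = 2 < 6 unknowns, so there are infinitely many solutions.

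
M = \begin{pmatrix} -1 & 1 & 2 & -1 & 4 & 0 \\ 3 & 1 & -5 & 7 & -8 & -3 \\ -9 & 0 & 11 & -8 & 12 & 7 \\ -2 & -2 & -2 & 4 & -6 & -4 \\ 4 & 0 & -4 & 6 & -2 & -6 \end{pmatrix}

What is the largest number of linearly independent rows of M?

Row reduce to echelon form.
R2 ← R2 + (3)·R1: [0, 4, 1, 4, 4, -3]
R3 ← R3 − (9)·R1: [0, -9, -7, 1, -24, 7]
R4 ← R4 − (2)·R1: [0, -4, -6, 6, -14, -4]
R5 ← R5 + (4)·R1: [0, 4, 4, 2, 14, -6]
R3 ← R3 + (9/4)·R2: [0, 0, -19/4, 10, -15, 1/4]
R4 ← R4 + R2: [0, 0, -5, 10, -10, -7]
R5 ← R5 − R2: [0, 0, 3, -2, 10, -3]
R4 ← R4 − (20/19)·R3: [0, 0, 0, -10/19, 110/19, -138/19]
R5 ← R5 + (12/19)·R3: [0, 0, 0, 82/19, 10/19, -54/19]
R5 ← R5 + (41/5)·R4: [0, 0, 0, 0, 48, -312/5]
Echelon form has 5 nonzero rows, so rank(M) = 5.
The rank gives the maximum number of linearly independent rows: 5.

5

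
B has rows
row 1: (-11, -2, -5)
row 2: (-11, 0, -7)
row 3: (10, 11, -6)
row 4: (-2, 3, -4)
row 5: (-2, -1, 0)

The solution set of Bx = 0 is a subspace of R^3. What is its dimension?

Row reduce to echelon form.
R2 ← R2 − R1: [0, 2, -2]
R3 ← R3 + (10/11)·R1: [0, 101/11, -116/11]
R4 ← R4 − (2/11)·R1: [0, 37/11, -34/11]
R5 ← R5 − (2/11)·R1: [0, -7/11, 10/11]
R3 ← R3 − (101/22)·R2: [0, 0, -15/11]
R4 ← R4 − (37/22)·R2: [0, 0, 3/11]
R5 ← R5 + (7/22)·R2: [0, 0, 3/11]
R4 ← R4 + (1/5)·R3: [0, 0, 0]
R5 ← R5 + (1/5)·R3: [0, 0, 0]
3 nonzero rows, so rank(B) = 3.
B has 3 columns; by rank–nullity, nullity = 3 − 3 = 0.

0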